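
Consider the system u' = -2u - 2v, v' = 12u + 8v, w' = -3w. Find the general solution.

Coefficient matrix A = [[-2, -2, 0], [12, 8, 0], [0, 0, -3]].
det(A - λI) = 0 gives eigenvalues λ = 4, 2, -3.
For λ=4: eigenvector (-1,3,0).
For λ=2: eigenvector (1,-2,0).
For λ=-3: eigenvector (0,0,1).
General solution: K_1e^(4t)(-1,3,0) + K_2e^(2t)(1,-2,0) + K_3e^(-3t)(0,0,1).

u(t) = -K_1e^(4t) + K_2e^(2t), v(t) = 3K_1e^(4t) - 2K_2e^(2t), w(t) = K_3e^(-3t)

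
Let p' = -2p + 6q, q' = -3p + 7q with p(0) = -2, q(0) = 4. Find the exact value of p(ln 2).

136

A = [[-2,6],[-3,7]]; eigenvalues λ = 1, 4.
Eigenvectors: (2,1) for λ=1, (-1,-1) for λ=4.
From the initial condition, c_1 = -6, c_2 = -10.
p(ln 2) = (-6)(2^1)(2) + (-10)(2^4)(-1) = 136.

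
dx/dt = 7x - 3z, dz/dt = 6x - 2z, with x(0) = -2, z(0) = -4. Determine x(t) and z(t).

x(t) = -2e^(t), z(t) = -4e^(t)

Coefficient matrix A = [[7, -3], [6, -2]].
Characteristic polynomial det(A - λI) = λ^2 - 5λ + 4 = 0.
Eigenvalues λ = 4, 1.
For λ=4: (A-λI) row 1 is [3, -3], so an eigenvector is (1, 1).
For λ=1: (A-λI) row 1 is [6, -3], so an eigenvector is (1, 2).
General solution: K_1e^(4t)(1,1) + K_2e^(t)(1,2).
Applying x(0)=-2, z(0)=-4 gives K_1=0, K_2=-2.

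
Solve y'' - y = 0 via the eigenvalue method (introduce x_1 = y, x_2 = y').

Let x_1 = y, x_2 = y'. Then x_1' = x_2 and x_2' = x_1.
A = [[0,1],[1,0]]; det(A-λI) = λ^2 - 1.
Eigenvalues λ = 1, -1 with eigenvectors (1,1), (1,-1).

y(t) = C_1e^(t) + C_2e^(-t)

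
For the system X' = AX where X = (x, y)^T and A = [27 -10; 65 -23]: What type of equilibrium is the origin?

unstable spiral

A = [[27,-10],[65,-23]]; det(A-λI) = λ^2 - 4λ + 29.
λ = 2 ± 5i: positive real part.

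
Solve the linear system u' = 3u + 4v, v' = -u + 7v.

u(t) = -2K_1e^(5t) - 2K_2te^(5t) + K_2e^(5t), v(t) = -K_1e^(5t) - K_2te^(5t)

Coefficient matrix A = [[3, 4], [-1, 7]].
Characteristic polynomial det(A - λI) = λ^2 - 10λ + 25 = 0.
Single eigenvalue λ = 5 with algebraic multiplicity 2.
Eigenvector v = (-2,-1); generalized eigenvector w with (A-λI)w=v is (1,0).
General solution: e^(5t)[K_1·v + K_2·(t·v + w)].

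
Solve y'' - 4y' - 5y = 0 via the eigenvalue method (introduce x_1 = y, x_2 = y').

Let x_1 = y, x_2 = y'. Then x_1' = x_2 and x_2' = 5x_1 + 4x_2.
A = [[0,1],[5,4]]; det(A-λI) = λ^2 - 4λ - 5.
Eigenvalues λ = 5, -1 with eigenvectors (1,5), (1,-1).

y(t) = C_1e^(5t) + C_2e^(-t)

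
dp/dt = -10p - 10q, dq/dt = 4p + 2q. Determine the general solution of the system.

p(t) = -K_1e^(-4t)sin(2t) + 2K_1e^(-4t)cos(2t) + 2K_2e^(-4t)sin(2t) + K_2e^(-4t)cos(2t), q(t) = K_1e^(-4t)sin(2t) - K_1e^(-4t)cos(2t) - K_2e^(-4t)sin(2t) - K_2e^(-4t)cos(2t)

Coefficient matrix A = [[-10, -10], [4, 2]].
Characteristic polynomial det(A - λI) = λ^2 + 8λ + 20 = 0.
Eigenvalues λ = -4 ± 2i (complex conjugate pair).
For λ=-4+2i: an eigenvector is (2,-1) - i(-1,1) = (2 + i, -1 - i).
A real fundamental pair from Re and Im of e^((-4+2i)t)v: X_1 = e^(-4t)(cos(2t)·(2,-1) + sin(2t)·(-1,1)), X_2 = e^(-4t)(sin(2t)·(2,-1) - cos(2t)·(-1,1)).
General solution: K_1X_1 + K_2X_2.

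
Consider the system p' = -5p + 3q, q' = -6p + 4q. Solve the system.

p(t) = c_1e^(t) - c_2e^(-2t), q(t) = 2c_1e^(t) - c_2e^(-2t)

Coefficient matrix A = [[-5, 3], [-6, 4]].
Characteristic polynomial det(A - λI) = λ^2 + λ - 2 = 0.
Eigenvalues λ = 1, -2.
For λ=1: (A-λI) row 1 is [-6, 3], so an eigenvector is (1, 2).
For λ=-2: (A-λI) row 1 is [-3, 3], so an eigenvector is (-1, -1).
General solution: c_1e^(t)(1,2) + c_2e^(-2t)(-1,-1).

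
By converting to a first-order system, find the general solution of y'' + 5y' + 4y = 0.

y(t) = C_1e^(-t) + C_2e^(-4t)

Let x_1 = y, x_2 = y'. Then x_1' = x_2 and x_2' = -4x_1 - 5x_2.
A = [[0,1],[-4,-5]]; det(A-λI) = λ^2 + 5λ + 4.
Eigenvalues λ = -1, -4 with eigenvectors (1,-1), (1,-4).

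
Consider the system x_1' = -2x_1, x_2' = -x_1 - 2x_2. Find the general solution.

Coefficient matrix A = [[-2, 0], [-1, -2]].
Characteristic polynomial det(A - λI) = λ^2 + 4λ + 4 = 0.
Single eigenvalue λ = -2 with algebraic multiplicity 2.
Eigenvector v = (0,1); generalized eigenvector w with (A-λI)w=v is (-1,1).
General solution: e^(-2t)[C_1·v + C_2·(t·v + w)].

x_1(t) = -C_2e^(-2t), x_2(t) = C_1e^(-2t) + C_2te^(-2t) + C_2e^(-2t)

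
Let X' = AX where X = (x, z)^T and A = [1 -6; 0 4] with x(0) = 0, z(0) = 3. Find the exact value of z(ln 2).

A = [[1,-6],[0,4]]; eigenvalues λ = 4, 1.
Eigenvectors: (-2,1) for λ=4, (-1,0) for λ=1.
From the initial condition, c_1 = 3, c_2 = -6.
z(ln 2) = (3)(2^4)(1) + (-6)(2^1)(0) = 48.

48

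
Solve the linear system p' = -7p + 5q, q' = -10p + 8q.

Coefficient matrix A = [[-7, 5], [-10, 8]].
Characteristic polynomial det(A - λI) = λ^2 - λ - 6 = 0.
Eigenvalues λ = 3, -2.
For λ=3: (A-λI) row 1 is [-10, 5], so an eigenvector is (-1, -2).
For λ=-2: (A-λI) row 1 is [-5, 5], so an eigenvector is (1, 1).
General solution: c_1e^(3t)(-1,-2) + c_2e^(-2t)(1,1).

p(t) = -c_1e^(3t) + c_2e^(-2t), q(t) = -2c_1e^(3t) + c_2e^(-2t)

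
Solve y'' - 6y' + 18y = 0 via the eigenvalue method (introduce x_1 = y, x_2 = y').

Let x_1 = y, x_2 = y'. Then x_1' = x_2 and x_2' = -18x_1 + 6x_2.
A = [[0,1],[-18,6]]; det(A-λI) = λ^2 - 6λ + 18.
Eigenvalues λ = 3 ± 3i.

y(t) = c_1e^(3t)cos(3t) + c_2e^(3t)sin(3t)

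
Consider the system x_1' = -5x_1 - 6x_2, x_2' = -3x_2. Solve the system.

Coefficient matrix A = [[-5, -6], [0, -3]].
Characteristic polynomial det(A - λI) = λ^2 + 8λ + 15 = 0.
Eigenvalues λ = -3, -5.
For λ=-3: (A-λI) row 1 is [-2, -6], so an eigenvector is (-3, 1).
For λ=-5: (A-λI) row 1 is [0, -6], so an eigenvector is (1, 0).
General solution: C_1e^(-3t)(-3,1) + C_2e^(-5t)(1,0).

x_1(t) = -3C_1e^(-3t) + C_2e^(-5t), x_2(t) = C_1e^(-3t)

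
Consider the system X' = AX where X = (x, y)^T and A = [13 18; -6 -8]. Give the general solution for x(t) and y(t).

x(t) = -3c_1e^(t) + 2c_2e^(4t), y(t) = 2c_1e^(t) - c_2e^(4t)

Coefficient matrix A = [[13, 18], [-6, -8]].
Characteristic polynomial det(A - λI) = λ^2 - 5λ + 4 = 0.
Eigenvalues λ = 1, 4.
For λ=1: (A-λI) row 1 is [12, 18], so an eigenvector is (-3, 2).
For λ=4: (A-λI) row 1 is [9, 18], so an eigenvector is (2, -1).
General solution: c_1e^(t)(-3,2) + c_2e^(4t)(2,-1).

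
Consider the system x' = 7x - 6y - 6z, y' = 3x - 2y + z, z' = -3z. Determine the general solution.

Coefficient matrix A = [[7, -6, -6], [3, -2, 1], [0, 0, -3]].
det(A - λI) = 0 gives eigenvalues λ = 1, 4, -3.
For λ=1: eigenvector (1,1,0).
For λ=4: eigenvector (-2,-1,0).
For λ=-3: eigenvector (0,-1,1).
General solution: c_1e^(t)(1,1,0) + c_2e^(4t)(-2,-1,0) + c_3e^(-3t)(0,-1,1).

x(t) = c_1e^(t) - 2c_2e^(4t), y(t) = c_1e^(t) - c_2e^(4t) - c_3e^(-3t), z(t) = c_3e^(-3t)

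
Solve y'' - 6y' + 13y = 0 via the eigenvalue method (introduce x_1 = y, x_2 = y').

y(t) = K_1e^(3t)cos(2t) + K_2e^(3t)sin(2t)

Let x_1 = y, x_2 = y'. Then x_1' = x_2 and x_2' = -13x_1 + 6x_2.
A = [[0,1],[-13,6]]; det(A-λI) = λ^2 - 6λ + 13.
Eigenvalues λ = 3 ± 2i.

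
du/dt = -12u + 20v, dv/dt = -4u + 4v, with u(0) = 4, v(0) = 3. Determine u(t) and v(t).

Coefficient matrix A = [[-12, 20], [-4, 4]].
Characteristic polynomial det(A - λI) = λ^2 + 8λ + 32 = 0.
Eigenvalues λ = -4 ± 4i (complex conjugate pair).
For λ=-4+4i: an eigenvector is (-2,-1) - i(-1,0) = (-2 + i, -1).
A real fundamental pair from Re and Im of e^((-4+4i)t)v: X_1 = e^(-4t)(cos(4t)·(-2,-1) + sin(4t)·(-1,0)), X_2 = e^(-4t)(sin(4t)·(-2,-1) - cos(4t)·(-1,0)).
General solution: c_1X_1 + c_2X_2.
Applying u(0)=4, v(0)=3 gives c_1=-3, c_2=-2.

u(t) = 7e^(-4t)sin(4t) + 4e^(-4t)cos(4t), v(t) = 2e^(-4t)sin(4t) + 3e^(-4t)cos(4t)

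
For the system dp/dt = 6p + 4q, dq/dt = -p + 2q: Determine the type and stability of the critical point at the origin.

A = [[6,4],[-1,2]]; det(A-λI) = λ^2 - 8λ + 16.
repeated λ = 4 with a single eigenvector.

unstable improper node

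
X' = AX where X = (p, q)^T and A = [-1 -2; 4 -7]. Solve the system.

p(t) = -K_1e^(-3t) - K_2e^(-5t), q(t) = -K_1e^(-3t) - 2K_2e^(-5t)

Coefficient matrix A = [[-1, -2], [4, -7]].
Characteristic polynomial det(A - λI) = λ^2 + 8λ + 15 = 0.
Eigenvalues λ = -3, -5.
For λ=-3: (A-λI) row 1 is [2, -2], so an eigenvector is (-1, -1).
For λ=-5: (A-λI) row 1 is [4, -2], so an eigenvector is (-1, -2).
General solution: K_1e^(-3t)(-1,-1) + K_2e^(-5t)(-1,-2).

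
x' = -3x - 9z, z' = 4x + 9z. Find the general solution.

Coefficient matrix A = [[-3, -9], [4, 9]].
Characteristic polynomial det(A - λI) = λ^2 - 6λ + 9 = 0.
Single eigenvalue λ = 3 with algebraic multiplicity 2.
Eigenvector v = (3,-2); generalized eigenvector w with (A-λI)w=v is (-2,1).
General solution: e^(3t)[C_1·v + C_2·(t·v + w)].

x(t) = 3C_1e^(3t) + 3C_2te^(3t) - 2C_2e^(3t), z(t) = -2C_1e^(3t) - 2C_2te^(3t) + C_2e^(3t)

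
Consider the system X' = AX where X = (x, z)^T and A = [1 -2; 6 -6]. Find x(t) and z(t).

Coefficient matrix A = [[1, -2], [6, -6]].
Characteristic polynomial det(A - λI) = λ^2 + 5λ + 6 = 0.
Eigenvalues λ = -3, -2.
For λ=-3: (A-λI) row 1 is [4, -2], so an eigenvector is (-1, -2).
For λ=-2: (A-λI) row 1 is [3, -2], so an eigenvector is (-2, -3).
General solution: K_1e^(-3t)(-1,-2) + K_2e^(-2t)(-2,-3).

x(t) = -K_1e^(-3t) - 2K_2e^(-2t), z(t) = -2K_1e^(-3t) - 3K_2e^(-2t)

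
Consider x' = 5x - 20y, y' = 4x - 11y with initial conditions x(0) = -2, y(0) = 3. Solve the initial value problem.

x(t) = -19e^(-3t)sin(4t) - 2e^(-3t)cos(4t), y(t) = -8e^(-3t)sin(4t) + 3e^(-3t)cos(4t)

Coefficient matrix A = [[5, -20], [4, -11]].
Characteristic polynomial det(A - λI) = λ^2 + 6λ + 25 = 0.
Eigenvalues λ = -3 ± 4i (complex conjugate pair).
For λ=-3+4i: an eigenvector is (1,0) - i(2,1) = (1 - 2i, 0 - i).
A real fundamental pair from Re and Im of e^((-3+4i)t)v: X_1 = e^(-3t)(cos(4t)·(1,0) + sin(4t)·(2,1)), X_2 = e^(-3t)(sin(4t)·(1,0) - cos(4t)·(2,1)).
General solution: C_1X_1 + C_2X_2.
Applying x(0)=-2, y(0)=3 gives C_1=-8, C_2=-3.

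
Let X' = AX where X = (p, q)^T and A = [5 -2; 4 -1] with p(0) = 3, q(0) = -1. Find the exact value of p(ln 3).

A = [[5,-2],[4,-1]]; eigenvalues λ = 1, 3.
Eigenvectors: (-1,-2) for λ=1, (-1,-1) for λ=3.
From the initial condition, c_1 = 4, c_2 = -7.
p(ln 3) = (4)(3^1)(-1) + (-7)(3^3)(-1) = 177.

177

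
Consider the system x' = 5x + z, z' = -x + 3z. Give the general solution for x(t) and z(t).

Coefficient matrix A = [[5, 1], [-1, 3]].
Characteristic polynomial det(A - λI) = λ^2 - 8λ + 16 = 0.
Single eigenvalue λ = 4 with algebraic multiplicity 2.
Eigenvector v = (1,-1); generalized eigenvector w with (A-λI)w=v is (-2,3).
General solution: e^(4t)[K_1·v + K_2·(t·v + w)].

x(t) = K_1e^(4t) + K_2te^(4t) - 2K_2e^(4t), z(t) = -K_1e^(4t) - K_2te^(4t) + 3K_2e^(4t)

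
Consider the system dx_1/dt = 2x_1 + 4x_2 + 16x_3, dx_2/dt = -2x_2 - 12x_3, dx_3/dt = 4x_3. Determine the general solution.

Coefficient matrix A = [[2, 4, 16], [0, -2, -12], [0, 0, 4]].
det(A - λI) = 0 gives eigenvalues λ = 2, 4, -2.
For λ=2: eigenvector (1,0,0).
For λ=4: eigenvector (4,-2,1).
For λ=-2: eigenvector (-1,1,0).
General solution: c_1e^(2t)(1,0,0) + c_2e^(4t)(4,-2,1) + c_3e^(-2t)(-1,1,0).

x_1(t) = c_1e^(2t) + 4c_2e^(4t) - c_3e^(-2t), x_2(t) = -2c_2e^(4t) + c_3e^(-2t), x_3(t) = c_2e^(4t)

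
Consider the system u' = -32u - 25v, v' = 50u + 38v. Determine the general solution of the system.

u(t) = c_1e^(3t)sin(5t) + 2c_1e^(3t)cos(5t) + 2c_2e^(3t)sin(5t) - c_2e^(3t)cos(5t), v(t) = -c_1e^(3t)sin(5t) - 3c_1e^(3t)cos(5t) - 3c_2e^(3t)sin(5t) + c_2e^(3t)cos(5t)

Coefficient matrix A = [[-32, -25], [50, 38]].
Characteristic polynomial det(A - λI) = λ^2 - 6λ + 34 = 0.
Eigenvalues λ = 3 ± 5i (complex conjugate pair).
For λ=3+5i: an eigenvector is (2,-3) - i(1,-1) = (2 - i, -3 + i).
A real fundamental pair from Re and Im of e^((3+5i)t)v: X_1 = e^(3t)(cos(5t)·(2,-3) + sin(5t)·(1,-1)), X_2 = e^(3t)(sin(5t)·(2,-3) - cos(5t)·(1,-1)).
General solution: c_1X_1 + c_2X_2.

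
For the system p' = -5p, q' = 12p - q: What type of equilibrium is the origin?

stable node

A = [[-5,0],[12,-1]]; det(A-λI) = λ^2 + 6λ + 5.
λ = -1, -5: both negative.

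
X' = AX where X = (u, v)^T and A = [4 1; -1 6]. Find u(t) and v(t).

Coefficient matrix A = [[4, 1], [-1, 6]].
Characteristic polynomial det(A - λI) = λ^2 - 10λ + 25 = 0.
Single eigenvalue λ = 5 with algebraic multiplicity 2.
Eigenvector v = (-1,-1); generalized eigenvector w with (A-λI)w=v is (2,1).
General solution: e^(5t)[c_1·v + c_2·(t·v + w)].

u(t) = -c_1e^(5t) - c_2te^(5t) + 2c_2e^(5t), v(t) = -c_1e^(5t) - c_2te^(5t) + c_2e^(5t)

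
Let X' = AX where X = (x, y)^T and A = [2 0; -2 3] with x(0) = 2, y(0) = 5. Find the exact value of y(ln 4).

128

A = [[2,0],[-2,3]]; eigenvalues λ = 3, 2.
Eigenvectors: (0,-1) for λ=3, (-1,-2) for λ=2.
From the initial condition, c_1 = -1, c_2 = -2.
y(ln 4) = (-1)(4^3)(-1) + (-2)(4^2)(-2) = 128.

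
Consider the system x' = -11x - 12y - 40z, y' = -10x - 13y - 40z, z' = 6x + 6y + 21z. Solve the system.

x(t) = -5C_1e^(t) - 6C_2e^(-t) - 2C_3e^(-3t), y(t) = -5C_1e^(t) - 5C_2e^(-t) - 2C_3e^(-3t), z(t) = 3C_1e^(t) + 3C_2e^(-t) + C_3e^(-3t)

Coefficient matrix A = [[-11, -12, -40], [-10, -13, -40], [6, 6, 21]].
det(A - λI) = 0 gives eigenvalues λ = 1, -1, -3.
For λ=1: eigenvector (-5,-5,3).
For λ=-1: eigenvector (-6,-5,3).
For λ=-3: eigenvector (-2,-2,1).
General solution: C_1e^(t)(-5,-5,3) + C_2e^(-t)(-6,-5,3) + C_3e^(-3t)(-2,-2,1).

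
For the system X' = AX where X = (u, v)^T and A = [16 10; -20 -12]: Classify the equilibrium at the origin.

unstable spiral

A = [[16,10],[-20,-12]]; det(A-λI) = λ^2 - 4λ + 8.
λ = 2 ± 2i: positive real part.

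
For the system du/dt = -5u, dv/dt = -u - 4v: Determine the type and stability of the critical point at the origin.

stable node

A = [[-5,0],[-1,-4]]; det(A-λI) = λ^2 + 9λ + 20.
λ = -5, -4: both negative.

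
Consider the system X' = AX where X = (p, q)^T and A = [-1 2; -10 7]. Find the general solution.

p(t) = C_1e^(3t)sin(2t) - C_2e^(3t)cos(2t), q(t) = 2C_1e^(3t)sin(2t) + C_1e^(3t)cos(2t) + C_2e^(3t)sin(2t) - 2C_2e^(3t)cos(2t)

Coefficient matrix A = [[-1, 2], [-10, 7]].
Characteristic polynomial det(A - λI) = λ^2 - 6λ + 13 = 0.
Eigenvalues λ = 3 ± 2i (complex conjugate pair).
For λ=3+2i: an eigenvector is (0,1) - i(1,2) = (0 - i, 1 - 2i).
A real fundamental pair from Re and Im of e^((3+2i)t)v: X_1 = e^(3t)(cos(2t)·(0,1) + sin(2t)·(1,2)), X_2 = e^(3t)(sin(2t)·(0,1) - cos(2t)·(1,2)).
General solution: C_1X_1 + C_2X_2.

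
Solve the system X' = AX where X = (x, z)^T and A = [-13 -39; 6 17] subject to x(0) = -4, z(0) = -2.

Coefficient matrix A = [[-13, -39], [6, 17]].
Characteristic polynomial det(A - λI) = λ^2 - 4λ + 13 = 0.
Eigenvalues λ = 2 ± 3i (complex conjugate pair).
For λ=2+3i: an eigenvector is (2,-1) - i(3,-1) = (2 - 3i, -1 + i).
A real fundamental pair from Re and Im of e^((2+3i)t)v: X_1 = e^(2t)(cos(3t)·(2,-1) + sin(3t)·(3,-1)), X_2 = e^(2t)(sin(3t)·(2,-1) - cos(3t)·(3,-1)).
General solution: K_1X_1 + K_2X_2.
Applying x(0)=-4, z(0)=-2 gives K_1=10, K_2=8.

x(t) = 46e^(2t)sin(3t) - 4e^(2t)cos(3t), z(t) = -18e^(2t)sin(3t) - 2e^(2t)cos(3t)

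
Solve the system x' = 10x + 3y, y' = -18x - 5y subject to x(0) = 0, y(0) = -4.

x(t) = -4e^(4t) + 4e^(t), y(t) = 8e^(4t) - 12e^(t)

Coefficient matrix A = [[10, 3], [-18, -5]].
Characteristic polynomial det(A - λI) = λ^2 - 5λ + 4 = 0.
Eigenvalues λ = 4, 1.
For λ=4: (A-λI) row 1 is [6, 3], so an eigenvector is (-1, 2).
For λ=1: (A-λI) row 1 is [9, 3], so an eigenvector is (-1, 3).
General solution: c_1e^(4t)(-1,2) + c_2e^(t)(-1,3).
Applying x(0)=0, y(0)=-4 gives c_1=4, c_2=-4.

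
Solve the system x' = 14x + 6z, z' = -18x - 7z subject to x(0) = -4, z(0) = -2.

x(t) = -20e^(5t) + 16e^(2t), z(t) = 30e^(5t) - 32e^(2t)

Coefficient matrix A = [[14, 6], [-18, -7]].
Characteristic polynomial det(A - λI) = λ^2 - 7λ + 10 = 0.
Eigenvalues λ = 5, 2.
For λ=5: (A-λI) row 1 is [9, 6], so an eigenvector is (2, -3).
For λ=2: (A-λI) row 1 is [12, 6], so an eigenvector is (-1, 2).
General solution: K_1e^(5t)(2,-3) + K_2e^(2t)(-1,2).
Applying x(0)=-4, z(0)=-2 gives K_1=-10, K_2=-16.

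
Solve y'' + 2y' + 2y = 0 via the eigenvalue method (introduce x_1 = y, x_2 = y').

y(t) = K_1e^(-t)cos(t) + K_2e^(-t)sin(t)

Let x_1 = y, x_2 = y'. Then x_1' = x_2 and x_2' = -2x_1 - 2x_2.
A = [[0,1],[-2,-2]]; det(A-λI) = λ^2 + 2λ + 2.
Eigenvalues λ = -1 ± i.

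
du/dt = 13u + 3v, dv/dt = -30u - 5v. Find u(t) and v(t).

u(t) = c_1e^(4t)sin(3t) - c_2e^(4t)cos(3t), v(t) = -3c_1e^(4t)sin(3t) + c_1e^(4t)cos(3t) + c_2e^(4t)sin(3t) + 3c_2e^(4t)cos(3t)

Coefficient matrix A = [[13, 3], [-30, -5]].
Characteristic polynomial det(A - λI) = λ^2 - 8λ + 25 = 0.
Eigenvalues λ = 4 ± 3i (complex conjugate pair).
For λ=4+3i: an eigenvector is (0,1) - i(1,-3) = (0 - i, 1 + 3i).
A real fundamental pair from Re and Im of e^((4+3i)t)v: X_1 = e^(4t)(cos(3t)·(0,1) + sin(3t)·(1,-3)), X_2 = e^(4t)(sin(3t)·(0,1) - cos(3t)·(1,-3)).
General solution: c_1X_1 + c_2X_2.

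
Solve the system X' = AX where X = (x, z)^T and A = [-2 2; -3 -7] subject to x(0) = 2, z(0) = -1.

x(t) = 4e^(-4t) - 2e^(-5t), z(t) = -4e^(-4t) + 3e^(-5t)

Coefficient matrix A = [[-2, 2], [-3, -7]].
Characteristic polynomial det(A - λI) = λ^2 + 9λ + 20 = 0.
Eigenvalues λ = -5, -4.
For λ=-5: (A-λI) row 1 is [3, 2], so an eigenvector is (-2, 3).
For λ=-4: (A-λI) row 1 is [2, 2], so an eigenvector is (-1, 1).
General solution: c_1e^(-5t)(-2,3) + c_2e^(-4t)(-1,1).
Applying x(0)=2, z(0)=-1 gives c_1=1, c_2=-4.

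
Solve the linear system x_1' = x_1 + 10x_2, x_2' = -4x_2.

Coefficient matrix A = [[1, 10], [0, -4]].
Characteristic polynomial det(A - λI) = λ^2 + 3λ - 4 = 0.
Eigenvalues λ = -4, 1.
For λ=-4: (A-λI) row 1 is [5, 10], so an eigenvector is (2, -1).
For λ=1: (A-λI) row 1 is [0, 10], so an eigenvector is (1, 0).
General solution: c_1e^(-4t)(2,-1) + c_2e^(t)(1,0).

x_1(t) = 2c_1e^(-4t) + c_2e^(t), x_2(t) = -c_1e^(-4t)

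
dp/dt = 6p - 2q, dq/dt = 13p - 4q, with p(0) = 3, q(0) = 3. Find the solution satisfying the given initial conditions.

p(t) = 9e^(t)sin(t) + 3e^(t)cos(t), q(t) = 24e^(t)sin(t) + 3e^(t)cos(t)

Coefficient matrix A = [[6, -2], [13, -4]].
Characteristic polynomial det(A - λI) = λ^2 - 2λ + 2 = 0.
Eigenvalues λ = 1 ± i (complex conjugate pair).
For λ=1+i: an eigenvector is (-1,-3) - i(1,2) = (-1 - i, -3 - 2i).
A real fundamental pair from Re and Im of e^((1+i)t)v: X_1 = e^(t)(cos(t)·(-1,-3) + sin(t)·(1,2)), X_2 = e^(t)(sin(t)·(-1,-3) - cos(t)·(1,2)).
General solution: K_1X_1 + K_2X_2.
Applying p(0)=3, q(0)=3 gives K_1=3, K_2=-6.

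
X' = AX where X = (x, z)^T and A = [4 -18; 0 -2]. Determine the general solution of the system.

x(t) = 3C_1e^(-2t) + C_2e^(4t), z(t) = C_1e^(-2t)

Coefficient matrix A = [[4, -18], [0, -2]].
Characteristic polynomial det(A - λI) = λ^2 - 2λ - 8 = 0.
Eigenvalues λ = -2, 4.
For λ=-2: (A-λI) row 1 is [6, -18], so an eigenvector is (3, 1).
For λ=4: (A-λI) row 1 is [0, -18], so an eigenvector is (1, 0).
General solution: C_1e^(-2t)(3,1) + C_2e^(4t)(1,0).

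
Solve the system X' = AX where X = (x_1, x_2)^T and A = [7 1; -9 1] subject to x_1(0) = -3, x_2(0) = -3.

x_1(t) = -12te^(4t) - 3e^(4t), x_2(t) = 36te^(4t) - 3e^(4t)

Coefficient matrix A = [[7, 1], [-9, 1]].
Characteristic polynomial det(A - λI) = λ^2 - 8λ + 16 = 0.
Single eigenvalue λ = 4 with algebraic multiplicity 2.
Eigenvector v = (-1,3); generalized eigenvector w with (A-λI)w=v is (-1,2).
General solution: e^(4t)[K_1·v + K_2·(t·v + w)].
Applying x_1(0)=-3, x_2(0)=-3 gives K_1=-9, K_2=12.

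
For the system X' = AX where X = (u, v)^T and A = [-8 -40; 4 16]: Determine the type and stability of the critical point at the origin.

A = [[-8,-40],[4,16]]; det(A-λI) = λ^2 - 8λ + 32.
λ = 4 ± 4i: positive real part.

unstable spiral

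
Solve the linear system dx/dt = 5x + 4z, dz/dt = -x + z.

Coefficient matrix A = [[5, 4], [-1, 1]].
Characteristic polynomial det(A - λI) = λ^2 - 6λ + 9 = 0.
Single eigenvalue λ = 3 with algebraic multiplicity 2.
Eigenvector v = (-2,1); generalized eigenvector w with (A-λI)w=v is (-3,1).
General solution: e^(3t)[K_1·v + K_2·(t·v + w)].

x(t) = -2K_1e^(3t) - 2K_2te^(3t) - 3K_2e^(3t), z(t) = K_1e^(3t) + K_2te^(3t) + K_2e^(3t)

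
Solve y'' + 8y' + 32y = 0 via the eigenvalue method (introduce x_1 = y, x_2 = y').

Let x_1 = y, x_2 = y'. Then x_1' = x_2 and x_2' = -32x_1 - 8x_2.
A = [[0,1],[-32,-8]]; det(A-λI) = λ^2 + 8λ + 32.
Eigenvalues λ = -4 ± 4i.

y(t) = c_1e^(-4t)cos(4t) + c_2e^(-4t)sin(4t)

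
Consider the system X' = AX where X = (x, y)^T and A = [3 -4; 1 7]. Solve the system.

x(t) = 2C_1e^(5t) + 2C_2te^(5t) + C_2e^(5t), y(t) = -C_1e^(5t) - C_2te^(5t) - C_2e^(5t)

Coefficient matrix A = [[3, -4], [1, 7]].
Characteristic polynomial det(A - λI) = λ^2 - 10λ + 25 = 0.
Single eigenvalue λ = 5 with algebraic multiplicity 2.
Eigenvector v = (2,-1); generalized eigenvector w with (A-λI)w=v is (1,-1).
General solution: e^(5t)[C_1·v + C_2·(t·v + w)].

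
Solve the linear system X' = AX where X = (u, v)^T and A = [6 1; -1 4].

u(t) = c_1e^(5t) + c_2te^(5t) - c_2e^(5t), v(t) = -c_1e^(5t) - c_2te^(5t) + 2c_2e^(5t)

Coefficient matrix A = [[6, 1], [-1, 4]].
Characteristic polynomial det(A - λI) = λ^2 - 10λ + 25 = 0.
Single eigenvalue λ = 5 with algebraic multiplicity 2.
Eigenvector v = (1,-1); generalized eigenvector w with (A-λI)w=v is (-1,2).
General solution: e^(5t)[c_1·v + c_2·(t·v + w)].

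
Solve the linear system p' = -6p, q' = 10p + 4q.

Coefficient matrix A = [[-6, 0], [10, 4]].
Characteristic polynomial det(A - λI) = λ^2 + 2λ - 24 = 0.
Eigenvalues λ = -6, 4.
For λ=-6: (A-λI) row 2 is [10, 10], so an eigenvector is (-1, 1).
For λ=4: (A-λI) row 1 is [-10, 0], so an eigenvector is (0, -1).
General solution: c_1e^(-6t)(-1,1) + c_2e^(4t)(0,-1).

p(t) = -c_1e^(-6t), q(t) = c_1e^(-6t) - c_2e^(4t)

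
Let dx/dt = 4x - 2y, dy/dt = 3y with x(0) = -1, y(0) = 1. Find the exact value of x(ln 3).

-189

A = [[4,-2],[0,3]]; eigenvalues λ = 4, 3.
Eigenvectors: (-1,0) for λ=4, (2,1) for λ=3.
From the initial condition, c_1 = 3, c_2 = 1.
x(ln 3) = (3)(3^4)(-1) + (1)(3^3)(2) = -189.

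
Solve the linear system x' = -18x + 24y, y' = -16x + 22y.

Coefficient matrix A = [[-18, 24], [-16, 22]].
Characteristic polynomial det(A - λI) = λ^2 - 4λ - 12 = 0.
Eigenvalues λ = -2, 6.
For λ=-2: (A-λI) row 1 is [-16, 24], so an eigenvector is (-3, -2).
For λ=6: (A-λI) row 1 is [-24, 24], so an eigenvector is (-1, -1).
General solution: C_1e^(-2t)(-3,-2) + C_2e^(6t)(-1,-1).

x(t) = -3C_1e^(-2t) - C_2e^(6t), y(t) = -2C_1e^(-2t) - C_2e^(6t)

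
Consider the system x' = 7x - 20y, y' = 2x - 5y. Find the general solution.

Coefficient matrix A = [[7, -20], [2, -5]].
Characteristic polynomial det(A - λI) = λ^2 - 2λ + 5 = 0.
Eigenvalues λ = 1 ± 2i (complex conjugate pair).
For λ=1+2i: an eigenvector is (-3,-1) - i(1,0) = (-3 - i, -1).
A real fundamental pair from Re and Im of e^((1+2i)t)v: X_1 = e^(t)(cos(2t)·(-3,-1) + sin(2t)·(1,0)), X_2 = e^(t)(sin(2t)·(-3,-1) - cos(2t)·(1,0)).
General solution: C_1X_1 + C_2X_2.

x(t) = C_1e^(t)sin(2t) - 3C_1e^(t)cos(2t) - 3C_2e^(t)sin(2t) - C_2e^(t)cos(2t), y(t) = -C_1e^(t)cos(2t) - C_2e^(t)sin(2t)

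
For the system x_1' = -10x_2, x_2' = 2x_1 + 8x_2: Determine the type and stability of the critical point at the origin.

A = [[0,-10],[2,8]]; det(A-λI) = λ^2 - 8λ + 20.
λ = 4 ± 2i: positive real part.

unstable spiral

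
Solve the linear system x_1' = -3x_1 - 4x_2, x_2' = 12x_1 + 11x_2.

Coefficient matrix A = [[-3, -4], [12, 11]].
Characteristic polynomial det(A - λI) = λ^2 - 8λ + 15 = 0.
Eigenvalues λ = 5, 3.
For λ=5: (A-λI) row 1 is [-8, -4], so an eigenvector is (-1, 2).
For λ=3: (A-λI) row 1 is [-6, -4], so an eigenvector is (2, -3).
General solution: c_1e^(5t)(-1,2) + c_2e^(3t)(2,-3).

x_1(t) = -c_1e^(5t) + 2c_2e^(3t), x_2(t) = 2c_1e^(5t) - 3c_2e^(3t)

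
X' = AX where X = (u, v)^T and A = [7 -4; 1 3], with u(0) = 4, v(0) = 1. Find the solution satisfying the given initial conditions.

Coefficient matrix A = [[7, -4], [1, 3]].
Characteristic polynomial det(A - λI) = λ^2 - 10λ + 25 = 0.
Single eigenvalue λ = 5 with algebraic multiplicity 2.
Eigenvector v = (2,1); generalized eigenvector w with (A-λI)w=v is (-3,-2).
General solution: e^(5t)[C_1·v + C_2·(t·v + w)].
Applying u(0)=4, v(0)=1 gives C_1=5, C_2=2.

u(t) = 4te^(5t) + 4e^(5t), v(t) = 2te^(5t) + e^(5t)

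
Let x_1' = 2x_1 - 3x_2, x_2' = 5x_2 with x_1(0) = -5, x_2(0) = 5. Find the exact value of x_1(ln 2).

A = [[2,-3],[0,5]]; eigenvalues λ = 2, 5.
Eigenvectors: (-1,0) for λ=2, (1,-1) for λ=5.
From the initial condition, c_1 = 0, c_2 = -5.
x_1(ln 2) = (0)(2^2)(-1) + (-5)(2^5)(1) = -160.

-160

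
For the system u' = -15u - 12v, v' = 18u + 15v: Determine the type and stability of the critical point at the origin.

A = [[-15,-12],[18,15]]; det(A-λI) = λ^2 - 9.
λ = 3, -3: opposite signs.

saddle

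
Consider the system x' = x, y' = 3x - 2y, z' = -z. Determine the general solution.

Coefficient matrix A = [[1, 0, 0], [3, -2, 0], [0, 0, -1]].
det(A - λI) = 0 gives eigenvalues λ = 1, -2, -1.
For λ=1: eigenvector (1,1,0).
For λ=-2: eigenvector (0,1,0).
For λ=-1: eigenvector (0,0,1).
General solution: C_1e^(t)(1,1,0) + C_2e^(-2t)(0,1,0) + C_3e^(-t)(0,0,1).

x(t) = C_1e^(t), y(t) = C_1e^(t) + C_2e^(-2t), z(t) = C_3e^(-t)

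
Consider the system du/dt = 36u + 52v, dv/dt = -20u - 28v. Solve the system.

u(t) = -3K_1e^(4t)sin(4t) - 2K_1e^(4t)cos(4t) - 2K_2e^(4t)sin(4t) + 3K_2e^(4t)cos(4t), v(t) = 2K_1e^(4t)sin(4t) + K_1e^(4t)cos(4t) + K_2e^(4t)sin(4t) - 2K_2e^(4t)cos(4t)

Coefficient matrix A = [[36, 52], [-20, -28]].
Characteristic polynomial det(A - λI) = λ^2 - 8λ + 32 = 0.
Eigenvalues λ = 4 ± 4i (complex conjugate pair).
For λ=4+4i: an eigenvector is (-2,1) - i(-3,2) = (-2 + 3i, 1 - 2i).
A real fundamental pair from Re and Im of e^((4+4i)t)v: X_1 = e^(4t)(cos(4t)·(-2,1) + sin(4t)·(-3,2)), X_2 = e^(4t)(sin(4t)·(-2,1) - cos(4t)·(-3,2)).
General solution: K_1X_1 + K_2X_2.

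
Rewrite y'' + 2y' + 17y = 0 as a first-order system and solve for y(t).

Let x_1 = y, x_2 = y'. Then x_1' = x_2 and x_2' = -17x_1 - 2x_2.
A = [[0,1],[-17,-2]]; det(A-λI) = λ^2 + 2λ + 17.
Eigenvalues λ = -1 ± 4i.

y(t) = c_1e^(-t)cos(4t) + c_2e^(-t)sin(4t)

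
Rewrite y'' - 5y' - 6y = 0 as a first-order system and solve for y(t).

Let x_1 = y, x_2 = y'. Then x_1' = x_2 and x_2' = 6x_1 + 5x_2.
A = [[0,1],[6,5]]; det(A-λI) = λ^2 - 5λ - 6.
Eigenvalues λ = 6, -1 with eigenvectors (1,6), (1,-1).

y(t) = c_1e^(6t) + c_2e^(-t)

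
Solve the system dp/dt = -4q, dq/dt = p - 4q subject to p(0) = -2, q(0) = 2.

p(t) = -12te^(-2t) - 2e^(-2t), q(t) = -6te^(-2t) + 2e^(-2t)

Coefficient matrix A = [[0, -4], [1, -4]].
Characteristic polynomial det(A - λI) = λ^2 + 4λ + 4 = 0.
Single eigenvalue λ = -2 with algebraic multiplicity 2.
Eigenvector v = (-2,-1); generalized eigenvector w with (A-λI)w=v is (3,2).
General solution: e^(-2t)[C_1·v + C_2·(t·v + w)].
Applying p(0)=-2, q(0)=2 gives C_1=10, C_2=6.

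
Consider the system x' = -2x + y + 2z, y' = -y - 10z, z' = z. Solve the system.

Coefficient matrix A = [[-2, 1, 2], [0, -1, -10], [0, 0, 1]].
det(A - λI) = 0 gives eigenvalues λ = -2, -1, 1.
For λ=-2: eigenvector (1,0,0).
For λ=-1: eigenvector (1,1,0).
For λ=1: eigenvector (-1,-5,1).
General solution: K_1e^(-2t)(1,0,0) + K_2e^(-t)(1,1,0) + K_3e^(t)(-1,-5,1).

x(t) = K_1e^(-2t) + K_2e^(-t) - K_3e^(t), y(t) = K_2e^(-t) - 5K_3e^(t), z(t) = K_3e^(t)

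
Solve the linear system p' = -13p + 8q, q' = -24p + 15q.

Coefficient matrix A = [[-13, 8], [-24, 15]].
Characteristic polynomial det(A - λI) = λ^2 - 2λ - 3 = 0.
Eigenvalues λ = 3, -1.
For λ=3: (A-λI) row 1 is [-16, 8], so an eigenvector is (-1, -2).
For λ=-1: (A-λI) row 1 is [-12, 8], so an eigenvector is (2, 3).
General solution: C_1e^(3t)(-1,-2) + C_2e^(-t)(2,3).

p(t) = -C_1e^(3t) + 2C_2e^(-t), q(t) = -2C_1e^(3t) + 3C_2e^(-t)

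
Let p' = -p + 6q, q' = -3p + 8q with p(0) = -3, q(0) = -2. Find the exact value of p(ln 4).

A = [[-1,6],[-3,8]]; eigenvalues λ = 2, 5.
Eigenvectors: (2,1) for λ=2, (-1,-1) for λ=5.
From the initial condition, c_1 = -1, c_2 = 1.
p(ln 4) = (-1)(4^2)(2) + (1)(4^5)(-1) = -1056.

-1056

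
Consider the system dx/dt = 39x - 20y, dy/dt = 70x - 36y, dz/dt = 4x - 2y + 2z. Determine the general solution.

x(t) = c_1e^(-t) - 4c_2e^(4t), y(t) = 2c_1e^(-t) - 7c_2e^(4t), z(t) = -c_2e^(4t) + c_3e^(2t)

Coefficient matrix A = [[39, -20, 0], [70, -36, 0], [4, -2, 2]].
det(A - λI) = 0 gives eigenvalues λ = -1, 4, 2.
For λ=-1: eigenvector (1,2,0).
For λ=4: eigenvector (-4,-7,-1).
For λ=2: eigenvector (0,0,1).
General solution: c_1e^(-t)(1,2,0) + c_2e^(4t)(-4,-7,-1) + c_3e^(2t)(0,0,1).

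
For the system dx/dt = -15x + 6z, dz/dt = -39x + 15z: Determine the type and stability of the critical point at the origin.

A = [[-15,6],[-39,15]]; det(A-λI) = λ^2 + 9.
λ = 0 ± 3i: zero real part.

center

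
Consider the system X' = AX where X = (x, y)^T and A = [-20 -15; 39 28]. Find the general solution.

Coefficient matrix A = [[-20, -15], [39, 28]].
Characteristic polynomial det(A - λI) = λ^2 - 8λ + 25 = 0.
Eigenvalues λ = 4 ± 3i (complex conjugate pair).
For λ=4+3i: an eigenvector is (2,-3) - i(-1,2) = (2 + i, -3 - 2i).
A real fundamental pair from Re and Im of e^((4+3i)t)v: X_1 = e^(4t)(cos(3t)·(2,-3) + sin(3t)·(-1,2)), X_2 = e^(4t)(sin(3t)·(2,-3) - cos(3t)·(-1,2)).
General solution: c_1X_1 + c_2X_2.

x(t) = -c_1e^(4t)sin(3t) + 2c_1e^(4t)cos(3t) + 2c_2e^(4t)sin(3t) + c_2e^(4t)cos(3t), y(t) = 2c_1e^(4t)sin(3t) - 3c_1e^(4t)cos(3t) - 3c_2e^(4t)sin(3t) - 2c_2e^(4t)cos(3t)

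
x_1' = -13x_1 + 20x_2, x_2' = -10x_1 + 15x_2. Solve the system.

Coefficient matrix A = [[-13, 20], [-10, 15]].
Characteristic polynomial det(A - λI) = λ^2 - 2λ + 5 = 0.
Eigenvalues λ = 1 ± 2i (complex conjugate pair).
For λ=1+2i: an eigenvector is (1,1) - i(3,2) = (1 - 3i, 1 - 2i).
A real fundamental pair from Re and Im of e^((1+2i)t)v: X_1 = e^(t)(cos(2t)·(1,1) + sin(2t)·(3,2)), X_2 = e^(t)(sin(2t)·(1,1) - cos(2t)·(3,2)).
General solution: K_1X_1 + K_2X_2.

x_1(t) = 3K_1e^(t)sin(2t) + K_1e^(t)cos(2t) + K_2e^(t)sin(2t) - 3K_2e^(t)cos(2t), x_2(t) = 2K_1e^(t)sin(2t) + K_1e^(t)cos(2t) + K_2e^(t)sin(2t) - 2K_2e^(t)cos(2t)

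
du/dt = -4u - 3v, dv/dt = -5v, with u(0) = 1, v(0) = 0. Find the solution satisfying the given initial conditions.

Coefficient matrix A = [[-4, -3], [0, -5]].
Characteristic polynomial det(A - λI) = λ^2 + 9λ + 20 = 0.
Eigenvalues λ = -4, -5.
For λ=-4: (A-λI) row 1 is [0, -3], so an eigenvector is (1, 0).
For λ=-5: (A-λI) row 1 is [1, -3], so an eigenvector is (-3, -1).
General solution: K_1e^(-4t)(1,0) + K_2e^(-5t)(-3,-1).
Applying u(0)=1, v(0)=0 gives K_1=1, K_2=0.

u(t) = e^(-4t), v(t) = 0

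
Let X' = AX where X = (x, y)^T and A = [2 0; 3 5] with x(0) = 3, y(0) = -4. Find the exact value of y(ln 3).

-270

A = [[2,0],[3,5]]; eigenvalues λ = 2, 5.
Eigenvectors: (1,-1) for λ=2, (0,-1) for λ=5.
From the initial condition, c_1 = 3, c_2 = 1.
y(ln 3) = (3)(3^2)(-1) + (1)(3^5)(-1) = -270.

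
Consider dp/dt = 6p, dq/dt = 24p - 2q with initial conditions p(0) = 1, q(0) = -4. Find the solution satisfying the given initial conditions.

Coefficient matrix A = [[6, 0], [24, -2]].
Characteristic polynomial det(A - λI) = λ^2 - 4λ - 12 = 0.
Eigenvalues λ = -2, 6.
For λ=-2: (A-λI) row 1 is [8, 0], so an eigenvector is (0, -1).
For λ=6: (A-λI) row 2 is [24, -8], so an eigenvector is (-1, -3).
General solution: C_1e^(-2t)(0,-1) + C_2e^(6t)(-1,-3).
Applying p(0)=1, q(0)=-4 gives C_1=7, C_2=-1.

p(t) = e^(6t), q(t) = 3e^(6t) - 7e^(-2t)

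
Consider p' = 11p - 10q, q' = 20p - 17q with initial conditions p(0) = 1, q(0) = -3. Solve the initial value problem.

Coefficient matrix A = [[11, -10], [20, -17]].
Characteristic polynomial det(A - λI) = λ^2 + 6λ + 13 = 0.
Eigenvalues λ = -3 ± 2i (complex conjugate pair).
For λ=-3+2i: an eigenvector is (1,1) - i(2,3) = (1 - 2i, 1 - 3i).
A real fundamental pair from Re and Im of e^((-3+2i)t)v: X_1 = e^(-3t)(cos(2t)·(1,1) + sin(2t)·(2,3)), X_2 = e^(-3t)(sin(2t)·(1,1) - cos(2t)·(2,3)).
General solution: C_1X_1 + C_2X_2.
Applying p(0)=1, q(0)=-3 gives C_1=9, C_2=4.

p(t) = 22e^(-3t)sin(2t) + e^(-3t)cos(2t), q(t) = 31e^(-3t)sin(2t) - 3e^(-3t)cos(2t)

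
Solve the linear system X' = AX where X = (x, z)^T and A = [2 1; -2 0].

x(t) = C_1e^(t)cos(t) + C_2e^(t)sin(t), z(t) = -C_1e^(t)sin(t) - C_1e^(t)cos(t) - C_2e^(t)sin(t) + C_2e^(t)cos(t)

Coefficient matrix A = [[2, 1], [-2, 0]].
Characteristic polynomial det(A - λI) = λ^2 - 2λ + 2 = 0.
Eigenvalues λ = 1 ± i (complex conjugate pair).
For λ=1+i: an eigenvector is (1,-1) - i(0,-1) = (1, -1 + i).
A real fundamental pair from Re and Im of e^((1+i)t)v: X_1 = e^(t)(cos(t)·(1,-1) + sin(t)·(0,-1)), X_2 = e^(t)(sin(t)·(1,-1) - cos(t)·(0,-1)).
General solution: C_1X_1 + C_2X_2.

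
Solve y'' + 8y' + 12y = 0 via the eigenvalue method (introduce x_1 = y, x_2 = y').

y(t) = c_1e^(-2t) + c_2e^(-6t)

Let x_1 = y, x_2 = y'. Then x_1' = x_2 and x_2' = -12x_1 - 8x_2.
A = [[0,1],[-12,-8]]; det(A-λI) = λ^2 + 8λ + 12.
Eigenvalues λ = -2, -6 with eigenvectors (1,-2), (1,-6).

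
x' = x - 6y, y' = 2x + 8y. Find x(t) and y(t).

Coefficient matrix A = [[1, -6], [2, 8]].
Characteristic polynomial det(A - λI) = λ^2 - 9λ + 20 = 0.
Eigenvalues λ = 4, 5.
For λ=4: (A-λI) row 1 is [-3, -6], so an eigenvector is (2, -1).
For λ=5: (A-λI) row 1 is [-4, -6], so an eigenvector is (3, -2).
General solution: C_1e^(4t)(2,-1) + C_2e^(5t)(3,-2).

x(t) = 2C_1e^(4t) + 3C_2e^(5t), y(t) = -C_1e^(4t) - 2C_2e^(5t)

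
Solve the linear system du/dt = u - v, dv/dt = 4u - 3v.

u(t) = -C_1e^(-t) - C_2te^(-t) - 2C_2e^(-t), v(t) = -2C_1e^(-t) - 2C_2te^(-t) - 3C_2e^(-t)

Coefficient matrix A = [[1, -1], [4, -3]].
Characteristic polynomial det(A - λI) = λ^2 + 2λ + 1 = 0.
Single eigenvalue λ = -1 with algebraic multiplicity 2.
Eigenvector v = (-1,-2); generalized eigenvector w with (A-λI)w=v is (-2,-3).
General solution: e^(-t)[C_1·v + C_2·(t·v + w)].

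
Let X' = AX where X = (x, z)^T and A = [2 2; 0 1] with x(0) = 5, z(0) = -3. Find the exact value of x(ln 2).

8

A = [[2,2],[0,1]]; eigenvalues λ = 2, 1.
Eigenvectors: (1,0) for λ=2, (-2,1) for λ=1.
From the initial condition, c_1 = -1, c_2 = -3.
x(ln 2) = (-1)(2^2)(1) + (-3)(2^1)(-2) = 8.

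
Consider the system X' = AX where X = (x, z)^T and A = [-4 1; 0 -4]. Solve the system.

Coefficient matrix A = [[-4, 1], [0, -4]].
Characteristic polynomial det(A - λI) = λ^2 + 8λ + 16 = 0.
Single eigenvalue λ = -4 with algebraic multiplicity 2.
Eigenvector v = (1,0); generalized eigenvector w with (A-λI)w=v is (3,1).
General solution: e^(-4t)[c_1·v + c_2·(t·v + w)].

x(t) = c_1e^(-4t) + c_2te^(-4t) + 3c_2e^(-4t), z(t) = c_2e^(-4t)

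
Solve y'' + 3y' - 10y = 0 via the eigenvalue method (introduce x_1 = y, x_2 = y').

y(t) = C_1e^(2t) + C_2e^(-5t)

Let x_1 = y, x_2 = y'. Then x_1' = x_2 and x_2' = 10x_1 - 3x_2.
A = [[0,1],[10,-3]]; det(A-λI) = λ^2 + 3λ - 10.
Eigenvalues λ = 2, -5 with eigenvectors (1,2), (1,-5).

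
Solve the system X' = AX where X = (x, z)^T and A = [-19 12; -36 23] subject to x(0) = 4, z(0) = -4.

x(t) = -20e^(5t) + 24e^(-t), z(t) = -40e^(5t) + 36e^(-t)

Coefficient matrix A = [[-19, 12], [-36, 23]].
Characteristic polynomial det(A - λI) = λ^2 - 4λ - 5 = 0.
Eigenvalues λ = 5, -1.
For λ=5: (A-λI) row 1 is [-24, 12], so an eigenvector is (-1, -2).
For λ=-1: (A-λI) row 1 is [-18, 12], so an eigenvector is (-2, -3).
General solution: C_1e^(5t)(-1,-2) + C_2e^(-t)(-2,-3).
Applying x(0)=4, z(0)=-4 gives C_1=20, C_2=-12.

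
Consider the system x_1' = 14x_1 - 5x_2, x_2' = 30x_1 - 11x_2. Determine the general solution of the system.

x_1(t) = c_1e^(4t) + c_2e^(-t), x_2(t) = 2c_1e^(4t) + 3c_2e^(-t)

Coefficient matrix A = [[14, -5], [30, -11]].
Characteristic polynomial det(A - λI) = λ^2 - 3λ - 4 = 0.
Eigenvalues λ = 4, -1.
For λ=4: (A-λI) row 1 is [10, -5], so an eigenvector is (1, 2).
For λ=-1: (A-λI) row 1 is [15, -5], so an eigenvector is (1, 3).
General solution: c_1e^(4t)(1,2) + c_2e^(-t)(1,3).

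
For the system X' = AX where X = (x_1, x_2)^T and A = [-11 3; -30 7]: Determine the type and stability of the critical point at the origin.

stable spiral

A = [[-11,3],[-30,7]]; det(A-λI) = λ^2 + 4λ + 13.
λ = -2 ± 3i: negative real part.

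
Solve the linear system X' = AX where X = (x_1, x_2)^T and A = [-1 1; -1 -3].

Coefficient matrix A = [[-1, 1], [-1, -3]].
Characteristic polynomial det(A - λI) = λ^2 + 4λ + 4 = 0.
Single eigenvalue λ = -2 with algebraic multiplicity 2.
Eigenvector v = (-1,1); generalized eigenvector w with (A-λI)w=v is (1,-2).
General solution: e^(-2t)[K_1·v + K_2·(t·v + w)].

x_1(t) = -K_1e^(-2t) - K_2te^(-2t) + K_2e^(-2t), x_2(t) = K_1e^(-2t) + K_2te^(-2t) - 2K_2e^(-2t)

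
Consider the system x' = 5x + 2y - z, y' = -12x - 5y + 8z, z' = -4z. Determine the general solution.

x(t) = -c_1e^(-4t) + c_2e^(t) - c_3e^(-t), y(t) = 4c_1e^(-4t) - 2c_2e^(t) + 3c_3e^(-t), z(t) = -c_1e^(-4t)

Coefficient matrix A = [[5, 2, -1], [-12, -5, 8], [0, 0, -4]].
det(A - λI) = 0 gives eigenvalues λ = -4, 1, -1.
For λ=-4: eigenvector (-1,4,-1).
For λ=1: eigenvector (1,-2,0).
For λ=-1: eigenvector (-1,3,0).
General solution: c_1e^(-4t)(-1,4,-1) + c_2e^(t)(1,-2,0) + c_3e^(-t)(-1,3,0).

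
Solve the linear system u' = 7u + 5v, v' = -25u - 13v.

Coefficient matrix A = [[7, 5], [-25, -13]].
Characteristic polynomial det(A - λI) = λ^2 + 6λ + 34 = 0.
Eigenvalues λ = -3 ± 5i (complex conjugate pair).
For λ=-3+5i: an eigenvector is (1,-2) - i(0,-1) = (1, -2 + i).
A real fundamental pair from Re and Im of e^((-3+5i)t)v: X_1 = e^(-3t)(cos(5t)·(1,-2) + sin(5t)·(0,-1)), X_2 = e^(-3t)(sin(5t)·(1,-2) - cos(5t)·(0,-1)).
General solution: C_1X_1 + C_2X_2.

u(t) = C_1e^(-3t)cos(5t) + C_2e^(-3t)sin(5t), v(t) = -C_1e^(-3t)sin(5t) - 2C_1e^(-3t)cos(5t) - 2C_2e^(-3t)sin(5t) + C_2e^(-3t)cos(5t)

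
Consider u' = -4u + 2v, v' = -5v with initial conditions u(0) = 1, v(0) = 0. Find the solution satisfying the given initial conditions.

u(t) = e^(-4t), v(t) = 0

Coefficient matrix A = [[-4, 2], [0, -5]].
Characteristic polynomial det(A - λI) = λ^2 + 9λ + 20 = 0.
Eigenvalues λ = -5, -4.
For λ=-5: (A-λI) row 1 is [1, 2], so an eigenvector is (-2, 1).
For λ=-4: (A-λI) row 1 is [0, 2], so an eigenvector is (1, 0).
General solution: K_1e^(-5t)(-2,1) + K_2e^(-4t)(1,0).
Applying u(0)=1, v(0)=0 gives K_1=0, K_2=1.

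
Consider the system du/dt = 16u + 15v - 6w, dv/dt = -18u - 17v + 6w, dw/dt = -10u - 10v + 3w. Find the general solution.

Coefficient matrix A = [[16, 15, -6], [-18, -17, 6], [-10, -10, 3]].
det(A - λI) = 0 gives eigenvalues λ = -2, 1, 3.
For λ=-2: eigenvector (-1,2,2).
For λ=1: eigenvector (-1,1,0).
For λ=3: eigenvector (-3,3,1).
General solution: C_1e^(-2t)(-1,2,2) + C_2e^(t)(-1,1,0) + C_3e^(3t)(-3,3,1).

u(t) = -C_1e^(-2t) - C_2e^(t) - 3C_3e^(3t), v(t) = 2C_1e^(-2t) + C_2e^(t) + 3C_3e^(3t), w(t) = 2C_1e^(-2t) + C_3e^(3t)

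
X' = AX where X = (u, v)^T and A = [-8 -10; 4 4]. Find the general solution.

u(t) = -2C_1e^(-2t)sin(2t) - C_1e^(-2t)cos(2t) - C_2e^(-2t)sin(2t) + 2C_2e^(-2t)cos(2t), v(t) = C_1e^(-2t)sin(2t) + C_1e^(-2t)cos(2t) + C_2e^(-2t)sin(2t) - C_2e^(-2t)cos(2t)

Coefficient matrix A = [[-8, -10], [4, 4]].
Characteristic polynomial det(A - λI) = λ^2 + 4λ + 8 = 0.
Eigenvalues λ = -2 ± 2i (complex conjugate pair).
For λ=-2+2i: an eigenvector is (-1,1) - i(-2,1) = (-1 + 2i, 1 - i).
A real fundamental pair from Re and Im of e^((-2+2i)t)v: X_1 = e^(-2t)(cos(2t)·(-1,1) + sin(2t)·(-2,1)), X_2 = e^(-2t)(sin(2t)·(-1,1) - cos(2t)·(-2,1)).
General solution: C_1X_1 + C_2X_2.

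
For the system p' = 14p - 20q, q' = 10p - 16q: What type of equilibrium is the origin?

saddle

A = [[14,-20],[10,-16]]; det(A-λI) = λ^2 + 2λ - 24.
λ = -6, 4: opposite signs.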